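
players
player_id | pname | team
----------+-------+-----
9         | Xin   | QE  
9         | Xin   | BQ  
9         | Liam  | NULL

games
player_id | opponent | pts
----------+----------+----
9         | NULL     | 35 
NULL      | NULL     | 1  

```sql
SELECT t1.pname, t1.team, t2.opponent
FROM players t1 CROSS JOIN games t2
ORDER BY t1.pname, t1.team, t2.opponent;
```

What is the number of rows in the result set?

CROSS JOIN pairs every row of `players` with every row of `games`: 3 × 2 = 6 rows.

6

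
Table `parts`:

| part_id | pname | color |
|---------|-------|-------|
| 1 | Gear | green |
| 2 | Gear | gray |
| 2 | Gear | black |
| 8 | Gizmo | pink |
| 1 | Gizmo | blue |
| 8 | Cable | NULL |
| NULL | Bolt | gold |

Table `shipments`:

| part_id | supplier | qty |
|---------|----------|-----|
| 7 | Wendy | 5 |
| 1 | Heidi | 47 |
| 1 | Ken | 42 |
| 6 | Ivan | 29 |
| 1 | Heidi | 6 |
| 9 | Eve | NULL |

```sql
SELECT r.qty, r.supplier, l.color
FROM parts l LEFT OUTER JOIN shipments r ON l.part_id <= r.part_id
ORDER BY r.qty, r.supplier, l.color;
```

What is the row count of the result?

21

LEFT JOIN keeps every row from `parts`; unmatched rows get NULL for `shipments`'s columns.
Matching on l.part_id <= r.part_id. A NULL in a compared column never satisfies the condition.
- l row (part_id=1): matches 6 r row(s) → 6 output row(s).
- l row (part_id=2): matches 3 r row(s) → 3 output row(s).
- l row (part_id=2): matches 3 r row(s) → 3 output row(s).
- l row (part_id=8): matches 1 r row(s) → 1 output row(s).
- l row (part_id=1): matches 6 r row(s) → 6 output row(s).
- l row (part_id=8): matches 1 r row(s) → 1 output row(s).
- l row (part_id=NULL): no match → kept, r columns NULL.
Total: 20 matched + 1 padded = 21 rows.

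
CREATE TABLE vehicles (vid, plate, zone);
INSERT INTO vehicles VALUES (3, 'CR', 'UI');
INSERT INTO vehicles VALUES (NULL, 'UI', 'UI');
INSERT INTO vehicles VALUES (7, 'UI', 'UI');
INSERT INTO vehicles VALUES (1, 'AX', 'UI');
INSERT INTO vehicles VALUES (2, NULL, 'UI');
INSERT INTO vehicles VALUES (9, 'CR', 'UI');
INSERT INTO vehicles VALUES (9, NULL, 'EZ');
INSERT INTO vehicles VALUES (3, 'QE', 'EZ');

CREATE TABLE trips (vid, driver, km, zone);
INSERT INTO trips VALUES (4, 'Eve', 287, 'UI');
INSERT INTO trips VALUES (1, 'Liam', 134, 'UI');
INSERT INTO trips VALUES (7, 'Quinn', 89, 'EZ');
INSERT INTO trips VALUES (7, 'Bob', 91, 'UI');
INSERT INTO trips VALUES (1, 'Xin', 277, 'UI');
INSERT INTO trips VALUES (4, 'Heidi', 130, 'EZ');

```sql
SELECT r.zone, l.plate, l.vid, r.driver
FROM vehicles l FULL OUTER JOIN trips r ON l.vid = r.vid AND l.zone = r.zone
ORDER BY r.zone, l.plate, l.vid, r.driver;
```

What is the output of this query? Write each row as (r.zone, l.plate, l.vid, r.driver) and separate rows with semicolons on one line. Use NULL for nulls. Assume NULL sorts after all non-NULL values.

FULL OUTER JOIN keeps every row from both sides; unmatched rows get NULL for the other side's columns.
Matching on l.vid = r.vid AND l.zone = r.zone. A NULL in a compared column never satisfies the condition.
- l row (vid=3, zone=UI): no match → kept, r columns NULL.
- l row (vid=NULL, zone=UI): no match → kept, r columns NULL.
- l row (vid=7, zone=UI): matches 1 r row(s) → 1 output row(s).
- l row (vid=1, zone=UI): matches 2 r row(s) → 2 output row(s).
- l row (vid=2, zone=UI): no match → kept, r columns NULL.
- l row (vid=9, zone=UI): no match → kept, r columns NULL.
- l row (vid=9, zone=EZ): no match → kept, r columns NULL.
- l row (vid=3, zone=EZ): no match → kept, r columns NULL.
- 3 row(s) from r found no l partner → padded with NULL.

(EZ, NULL, NULL, Heidi); (EZ, NULL, NULL, Quinn); (UI, AX, 1, Liam); (UI, AX, 1, Xin); (UI, UI, 7, Bob); (UI, NULL, NULL, Eve); (NULL, CR, 3, NULL); (NULL, CR, 9, NULL); (NULL, QE, 3, NULL); (NULL, UI, NULL, NULL); (NULL, NULL, 2, NULL); (NULL, NULL, 9, NULL)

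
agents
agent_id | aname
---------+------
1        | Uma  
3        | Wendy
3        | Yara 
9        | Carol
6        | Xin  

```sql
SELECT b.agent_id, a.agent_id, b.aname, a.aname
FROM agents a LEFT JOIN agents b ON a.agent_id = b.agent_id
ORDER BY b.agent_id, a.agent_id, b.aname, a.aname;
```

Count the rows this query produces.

7

LEFT JOIN keeps every row from `agents a`; unmatched rows get NULL for `agents b`'s columns.
Matching on a.agent_id = b.agent_id.
- a row (agent_id=1): matches 1 b row(s) → 1 output row(s).
- a row (agent_id=3): matches 2 b row(s) → 2 output row(s).
- a row (agent_id=3): matches 2 b row(s) → 2 output row(s).
- a row (agent_id=9): matches 1 b row(s) → 1 output row(s).
- a row (agent_id=6): matches 1 b row(s) → 1 output row(s).
Total: 7 rows.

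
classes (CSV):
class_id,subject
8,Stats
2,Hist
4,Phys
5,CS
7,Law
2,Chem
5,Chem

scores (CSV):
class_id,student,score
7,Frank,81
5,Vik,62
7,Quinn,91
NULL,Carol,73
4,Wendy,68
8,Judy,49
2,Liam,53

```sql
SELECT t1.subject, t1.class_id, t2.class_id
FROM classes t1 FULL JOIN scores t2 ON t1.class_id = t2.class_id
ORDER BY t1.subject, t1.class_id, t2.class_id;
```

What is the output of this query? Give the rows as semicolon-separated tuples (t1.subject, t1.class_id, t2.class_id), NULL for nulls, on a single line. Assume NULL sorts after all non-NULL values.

FULL OUTER JOIN keeps every row from both sides; unmatched rows get NULL for the other side's columns.
Matching on t1.class_id = t2.class_id. A NULL in a compared column never satisfies the condition.
- t1[0] class_id=8 → 1 match(es) in t2 → 1 row(s).
- t1[1] class_id=2 → 1 match(es) in t2 → 1 row(s).
- t1[2] class_id=4 → 1 match(es) in t2 → 1 row(s).
- t1[3] class_id=5 → 1 match(es) in t2 → 1 row(s).
- t1[4] class_id=7 → 2 match(es) in t2 → 2 row(s).
- t1[5] class_id=2 → 1 match(es) in t2 → 1 row(s).
- t1[6] class_id=5 → 1 match(es) in t2 → 1 row(s).
- 1 row(s) from t2 found no t1 partner → padded with NULL.
After projecting and ordering:
t1.subject | t1.class_id | t2.class_id
CS | 5 | 5
Chem | 2 | 2
Chem | 5 | 5
Hist | 2 | 2
Law | 7 | 7
Law | 7 | 7
Phys | 4 | 4
Stats | 8 | 8
NULL | NULL | NULL

(CS, 5, 5); (Chem, 2, 2); (Chem, 5, 5); (Hist, 2, 2); (Law, 7, 7); (Law, 7, 7); (Phys, 4, 4); (Stats, 8, 8); (NULL, NULL, NULL)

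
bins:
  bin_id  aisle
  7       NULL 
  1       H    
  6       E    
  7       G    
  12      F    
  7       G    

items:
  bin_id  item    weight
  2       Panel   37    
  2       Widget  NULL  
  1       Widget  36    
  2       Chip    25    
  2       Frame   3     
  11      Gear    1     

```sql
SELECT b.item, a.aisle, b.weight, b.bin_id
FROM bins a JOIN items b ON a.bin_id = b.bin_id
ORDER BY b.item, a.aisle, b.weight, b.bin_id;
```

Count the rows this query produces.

INNER JOIN keeps only pairs where the ON condition holds.
Matching on a.bin_id = b.bin_id.
Matched pairs: 1.
Total: 1 rows.

1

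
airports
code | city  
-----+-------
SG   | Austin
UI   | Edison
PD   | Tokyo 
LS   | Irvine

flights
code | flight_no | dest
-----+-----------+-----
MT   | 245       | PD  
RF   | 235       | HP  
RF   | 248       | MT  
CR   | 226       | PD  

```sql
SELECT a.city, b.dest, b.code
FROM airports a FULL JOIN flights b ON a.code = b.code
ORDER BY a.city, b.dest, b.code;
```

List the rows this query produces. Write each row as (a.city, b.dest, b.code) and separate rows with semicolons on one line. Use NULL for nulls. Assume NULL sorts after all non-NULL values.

(Austin, NULL, NULL); (Edison, NULL, NULL); (Irvine, NULL, NULL); (Tokyo, NULL, NULL); (NULL, HP, RF); (NULL, MT, RF); (NULL, PD, CR); (NULL, PD, MT)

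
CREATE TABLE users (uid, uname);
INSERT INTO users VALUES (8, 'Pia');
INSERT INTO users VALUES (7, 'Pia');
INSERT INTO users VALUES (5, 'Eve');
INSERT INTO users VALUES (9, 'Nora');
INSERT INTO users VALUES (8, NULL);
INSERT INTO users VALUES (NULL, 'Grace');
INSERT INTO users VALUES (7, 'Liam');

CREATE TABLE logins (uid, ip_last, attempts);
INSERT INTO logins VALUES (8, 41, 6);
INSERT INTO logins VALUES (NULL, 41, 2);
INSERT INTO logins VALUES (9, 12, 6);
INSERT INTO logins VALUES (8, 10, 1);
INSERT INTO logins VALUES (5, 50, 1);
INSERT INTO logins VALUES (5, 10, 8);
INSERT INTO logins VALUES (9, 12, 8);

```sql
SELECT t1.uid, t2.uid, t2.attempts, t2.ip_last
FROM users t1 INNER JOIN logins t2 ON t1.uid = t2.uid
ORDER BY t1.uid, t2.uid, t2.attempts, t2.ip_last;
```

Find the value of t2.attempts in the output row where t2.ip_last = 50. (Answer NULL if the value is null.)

INNER JOIN keeps only pairs where the ON condition holds.
Matching on t1.uid = t2.uid. A NULL in a compared column never satisfies the condition.
Matched pairs: 8.

1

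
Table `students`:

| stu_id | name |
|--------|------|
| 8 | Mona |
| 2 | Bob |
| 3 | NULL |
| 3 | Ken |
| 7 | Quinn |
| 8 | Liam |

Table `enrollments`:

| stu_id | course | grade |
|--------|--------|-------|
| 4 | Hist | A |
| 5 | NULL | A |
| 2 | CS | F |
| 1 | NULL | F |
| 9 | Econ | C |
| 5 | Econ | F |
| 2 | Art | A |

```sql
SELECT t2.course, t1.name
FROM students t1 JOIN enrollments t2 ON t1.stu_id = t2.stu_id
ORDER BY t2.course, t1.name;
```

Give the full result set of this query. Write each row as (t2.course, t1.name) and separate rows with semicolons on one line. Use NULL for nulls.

(Art, Bob); (CS, Bob)

INNER JOIN keeps only pairs where the ON condition holds.
Matching on t1.stu_id = t2.stu_id.
- t1 row (stu_id=8): no match → dropped.
- t1 row (stu_id=2): matches 2 t2 row(s) → 2 output row(s).
- t1 row (stu_id=3): no match → dropped.
- t1 row (stu_id=3): no match → dropped.
- t1 row (stu_id=7): no match → dropped.
- t1 row (stu_id=8): no match → dropped.
After projecting and ordering:
t2.course | t1.name
Art | Bob
CS | Bob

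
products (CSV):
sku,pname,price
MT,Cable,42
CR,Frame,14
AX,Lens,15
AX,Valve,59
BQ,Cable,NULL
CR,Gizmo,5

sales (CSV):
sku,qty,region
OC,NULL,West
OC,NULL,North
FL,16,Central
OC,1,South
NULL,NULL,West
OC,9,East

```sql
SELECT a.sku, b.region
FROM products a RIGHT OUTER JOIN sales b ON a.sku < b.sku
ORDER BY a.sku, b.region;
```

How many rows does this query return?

30

RIGHT JOIN keeps every row from `sales`; unmatched rows get NULL for `products`'s columns.
Matching on a.sku < b.sku. A NULL in a compared column never satisfies the condition.
- a (sku=MT) pairs with 4 row(s) of b.
- a (sku=CR) pairs with 5 row(s) of b.
- a (sku=AX) pairs with 5 row(s) of b.
- a (sku=AX) pairs with 5 row(s) of b.
- a (sku=BQ) pairs with 5 row(s) of b.
- a (sku=CR) pairs with 5 row(s) of b.
- 1 b row(s) had no a match → kept, a columns NULL.
Total: 29 matched + 1 padded = 30 rows.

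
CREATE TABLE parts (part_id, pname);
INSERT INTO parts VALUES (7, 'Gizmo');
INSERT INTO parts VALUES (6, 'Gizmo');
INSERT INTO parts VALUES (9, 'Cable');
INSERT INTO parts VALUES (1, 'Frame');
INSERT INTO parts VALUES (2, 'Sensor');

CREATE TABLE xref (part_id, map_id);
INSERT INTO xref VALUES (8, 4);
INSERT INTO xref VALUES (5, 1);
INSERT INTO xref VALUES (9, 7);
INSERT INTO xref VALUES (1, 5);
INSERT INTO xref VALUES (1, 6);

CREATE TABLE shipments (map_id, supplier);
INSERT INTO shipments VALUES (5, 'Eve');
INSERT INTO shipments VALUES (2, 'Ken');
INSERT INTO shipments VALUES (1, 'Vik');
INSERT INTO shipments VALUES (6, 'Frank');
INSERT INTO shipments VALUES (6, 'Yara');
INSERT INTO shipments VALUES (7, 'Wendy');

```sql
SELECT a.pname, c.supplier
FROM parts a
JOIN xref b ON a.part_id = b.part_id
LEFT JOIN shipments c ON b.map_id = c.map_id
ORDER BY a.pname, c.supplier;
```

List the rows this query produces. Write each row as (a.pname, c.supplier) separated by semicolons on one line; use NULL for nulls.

Joins associate left-to-right: parts INNER JOIN xref on part_id gives 3 intermediate row(s).
Then LEFT JOIN `shipments c` on map_id: each of those 3 rows is kept; rows whose b.map_id has no match in c get NULL for c's columns.

(Cable, Wendy); (Frame, Eve); (Frame, Frank); (Frame, Yara)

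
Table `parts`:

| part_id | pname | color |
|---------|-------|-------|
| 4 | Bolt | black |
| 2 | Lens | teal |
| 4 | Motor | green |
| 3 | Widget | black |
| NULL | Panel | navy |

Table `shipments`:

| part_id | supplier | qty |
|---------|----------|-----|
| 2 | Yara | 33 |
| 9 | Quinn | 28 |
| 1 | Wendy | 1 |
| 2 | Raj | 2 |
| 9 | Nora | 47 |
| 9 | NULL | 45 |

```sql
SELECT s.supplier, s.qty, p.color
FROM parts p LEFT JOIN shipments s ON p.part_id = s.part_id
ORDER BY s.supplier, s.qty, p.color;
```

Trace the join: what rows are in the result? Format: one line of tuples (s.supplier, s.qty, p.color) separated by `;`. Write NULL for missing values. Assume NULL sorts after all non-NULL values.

(Raj, 2, teal); (Yara, 33, teal); (NULL, NULL, black); (NULL, NULL, black); (NULL, NULL, green); (NULL, NULL, navy)

LEFT JOIN keeps every row from `parts`; unmatched rows get NULL for `shipments`'s columns.
Matching on p.part_id = s.part_id. A NULL in a compared column never satisfies the condition.
- p row (part_id=4): no match → kept, s columns NULL.
- p row (part_id=2): matches 2 s row(s) → 2 output row(s).
- p row (part_id=4): no match → kept, s columns NULL.
- p row (part_id=3): no match → kept, s columns NULL.
- p row (part_id=NULL): no match → kept, s columns NULL.
After projecting and ordering:
s.supplier | s.qty | p.color
Raj | 2 | teal
Yara | 33 | teal
NULL | NULL | black
NULL | NULL | black
NULL | NULL | green
NULL | NULL | navy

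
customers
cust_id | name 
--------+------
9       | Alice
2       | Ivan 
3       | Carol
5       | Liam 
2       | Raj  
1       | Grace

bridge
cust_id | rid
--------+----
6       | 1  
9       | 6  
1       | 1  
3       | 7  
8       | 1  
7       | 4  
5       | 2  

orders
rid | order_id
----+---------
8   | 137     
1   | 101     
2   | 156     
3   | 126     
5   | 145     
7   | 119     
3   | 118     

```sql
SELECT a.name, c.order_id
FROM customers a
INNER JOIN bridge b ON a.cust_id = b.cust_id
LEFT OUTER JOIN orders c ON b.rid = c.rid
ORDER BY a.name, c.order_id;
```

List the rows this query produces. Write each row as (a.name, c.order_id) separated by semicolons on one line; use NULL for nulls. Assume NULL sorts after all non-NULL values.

Joins associate left-to-right: customers INNER JOIN bridge on cust_id gives 4 intermediate row(s).
Then LEFT JOIN `orders c` on rid: each of those 4 rows is kept; rows whose b.rid has no match in c get NULL for c's columns.

(Alice, NULL); (Carol, 119); (Grace, 101); (Liam, 156)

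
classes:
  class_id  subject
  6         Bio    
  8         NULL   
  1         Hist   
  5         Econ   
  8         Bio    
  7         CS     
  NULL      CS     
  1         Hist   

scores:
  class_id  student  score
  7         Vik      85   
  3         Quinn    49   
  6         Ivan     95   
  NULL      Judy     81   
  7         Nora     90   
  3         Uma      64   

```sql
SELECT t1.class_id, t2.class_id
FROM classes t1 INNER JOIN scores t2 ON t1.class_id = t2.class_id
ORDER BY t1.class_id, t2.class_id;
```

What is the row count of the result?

3

INNER JOIN keeps only pairs where the ON condition holds.
Matching on t1.class_id = t2.class_id. A NULL in a compared column never satisfies the condition.
- t1[0] class_id=6 → 1 match(es) in t2 → 1 row(s).
- t1[1] class_id=8 → no match; dropped.
- t1[2] class_id=1 → no match; dropped.
- t1[3] class_id=5 → no match; dropped.
- t1[4] class_id=8 → no match; dropped.
- t1[5] class_id=7 → 2 match(es) in t2 → 2 row(s).
- t1[6] class_id=NULL → no match; dropped.
- t1[7] class_id=1 → no match; dropped.
Total: 3 rows.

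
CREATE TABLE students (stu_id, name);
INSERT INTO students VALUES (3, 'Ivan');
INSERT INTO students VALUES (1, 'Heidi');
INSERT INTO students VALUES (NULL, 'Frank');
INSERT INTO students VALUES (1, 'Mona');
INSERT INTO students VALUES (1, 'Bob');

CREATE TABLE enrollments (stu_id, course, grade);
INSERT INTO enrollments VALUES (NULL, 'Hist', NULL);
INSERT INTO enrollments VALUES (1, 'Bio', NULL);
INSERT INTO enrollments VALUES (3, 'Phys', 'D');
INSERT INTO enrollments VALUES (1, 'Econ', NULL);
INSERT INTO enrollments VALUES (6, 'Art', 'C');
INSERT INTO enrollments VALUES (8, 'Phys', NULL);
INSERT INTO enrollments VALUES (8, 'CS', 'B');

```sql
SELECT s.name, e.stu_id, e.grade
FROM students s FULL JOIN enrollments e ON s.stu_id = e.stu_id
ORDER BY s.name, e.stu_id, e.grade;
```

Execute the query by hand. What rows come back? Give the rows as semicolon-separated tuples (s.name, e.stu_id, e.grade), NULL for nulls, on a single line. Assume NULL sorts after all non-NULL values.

FULL OUTER JOIN keeps every row from both sides; unmatched rows get NULL for the other side's columns.
Matching on s.stu_id = e.stu_id. A NULL in a compared column never satisfies the condition.
Matched pairs: 7; unmatched s rows kept: 1; unmatched e rows kept: 4.

(Bob, 1, NULL); (Bob, 1, NULL); (Frank, NULL, NULL); (Heidi, 1, NULL); (Heidi, 1, NULL); (Ivan, 3, D); (Mona, 1, NULL); (Mona, 1, NULL); (NULL, 6, C); (NULL, 8, B); (NULL, 8, NULL); (NULL, NULL, NULL)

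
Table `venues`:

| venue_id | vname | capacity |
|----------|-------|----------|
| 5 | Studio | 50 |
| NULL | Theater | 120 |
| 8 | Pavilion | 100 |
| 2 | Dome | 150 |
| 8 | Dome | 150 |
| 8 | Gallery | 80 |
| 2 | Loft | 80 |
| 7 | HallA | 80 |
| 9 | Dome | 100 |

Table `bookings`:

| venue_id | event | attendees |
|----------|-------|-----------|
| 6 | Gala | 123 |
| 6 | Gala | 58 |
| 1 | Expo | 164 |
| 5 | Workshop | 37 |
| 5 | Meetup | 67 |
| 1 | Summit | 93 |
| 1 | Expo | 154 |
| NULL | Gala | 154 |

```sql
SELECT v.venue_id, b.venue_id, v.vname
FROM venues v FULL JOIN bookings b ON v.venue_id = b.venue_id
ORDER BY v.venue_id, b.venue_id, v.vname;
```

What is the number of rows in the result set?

16

FULL OUTER JOIN keeps every row from both sides; unmatched rows get NULL for the other side's columns.
Matching on v.venue_id = b.venue_id. A NULL in a compared column never satisfies the condition.
Matched pairs: 2; unmatched v rows kept: 8; unmatched b rows kept: 6.
Total: 2 matched + 14 padded = 16 rows.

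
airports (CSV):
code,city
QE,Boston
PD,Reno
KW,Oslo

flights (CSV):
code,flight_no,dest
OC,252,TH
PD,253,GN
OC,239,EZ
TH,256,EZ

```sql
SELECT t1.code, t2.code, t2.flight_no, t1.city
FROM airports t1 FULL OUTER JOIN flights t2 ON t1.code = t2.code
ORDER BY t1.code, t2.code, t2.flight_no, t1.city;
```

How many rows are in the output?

6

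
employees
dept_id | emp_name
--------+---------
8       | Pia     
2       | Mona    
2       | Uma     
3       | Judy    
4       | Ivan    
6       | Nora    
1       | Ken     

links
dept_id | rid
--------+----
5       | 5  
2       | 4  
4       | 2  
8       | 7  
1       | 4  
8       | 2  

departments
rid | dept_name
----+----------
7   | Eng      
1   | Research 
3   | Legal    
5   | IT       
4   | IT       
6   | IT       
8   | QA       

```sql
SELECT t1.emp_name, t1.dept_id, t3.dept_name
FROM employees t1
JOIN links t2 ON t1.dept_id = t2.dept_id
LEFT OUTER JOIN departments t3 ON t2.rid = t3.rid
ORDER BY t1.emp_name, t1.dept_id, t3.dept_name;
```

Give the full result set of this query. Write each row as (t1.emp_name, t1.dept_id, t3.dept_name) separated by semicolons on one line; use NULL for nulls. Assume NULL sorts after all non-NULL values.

Joins associate left-to-right: employees INNER JOIN links on dept_id gives 6 intermediate row(s).
Then LEFT JOIN `departments t3` on rid: each of those 6 rows is kept; rows whose t2.rid has no match in t3 get NULL for t3's columns.

(Ivan, 4, NULL); (Ken, 1, IT); (Mona, 2, IT); (Pia, 8, Eng); (Pia, 8, NULL); (Uma, 2, IT)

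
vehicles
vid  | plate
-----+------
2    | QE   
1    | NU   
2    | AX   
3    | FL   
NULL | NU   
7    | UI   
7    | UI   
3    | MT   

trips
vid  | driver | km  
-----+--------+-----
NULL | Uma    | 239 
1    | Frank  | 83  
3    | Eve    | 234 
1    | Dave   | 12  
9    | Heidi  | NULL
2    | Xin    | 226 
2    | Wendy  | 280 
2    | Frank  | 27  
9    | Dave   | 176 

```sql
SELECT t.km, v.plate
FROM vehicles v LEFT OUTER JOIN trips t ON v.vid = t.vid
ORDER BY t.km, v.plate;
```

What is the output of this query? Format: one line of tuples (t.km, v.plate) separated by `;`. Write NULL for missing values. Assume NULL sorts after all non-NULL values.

LEFT JOIN keeps every row from `vehicles`; unmatched rows get NULL for `trips`'s columns.
Matching on v.vid = t.vid. A NULL in a compared column never satisfies the condition.
- v row (vid=2): matches 3 t row(s) → 3 output row(s).
- v row (vid=1): matches 2 t row(s) → 2 output row(s).
- v row (vid=2): matches 3 t row(s) → 3 output row(s).
- v row (vid=3): matches 1 t row(s) → 1 output row(s).
- v row (vid=NULL): no match → kept, t columns NULL.
- v row (vid=7): no match → kept, t columns NULL.
- v row (vid=7): no match → kept, t columns NULL.
- v row (vid=3): matches 1 t row(s) → 1 output row(s).

(12, NU); (27, AX); (27, QE); (83, NU); (226, AX); (226, QE); (234, FL); (234, MT); (280, AX); (280, QE); (NULL, NU); (NULL, UI); (NULL, UI)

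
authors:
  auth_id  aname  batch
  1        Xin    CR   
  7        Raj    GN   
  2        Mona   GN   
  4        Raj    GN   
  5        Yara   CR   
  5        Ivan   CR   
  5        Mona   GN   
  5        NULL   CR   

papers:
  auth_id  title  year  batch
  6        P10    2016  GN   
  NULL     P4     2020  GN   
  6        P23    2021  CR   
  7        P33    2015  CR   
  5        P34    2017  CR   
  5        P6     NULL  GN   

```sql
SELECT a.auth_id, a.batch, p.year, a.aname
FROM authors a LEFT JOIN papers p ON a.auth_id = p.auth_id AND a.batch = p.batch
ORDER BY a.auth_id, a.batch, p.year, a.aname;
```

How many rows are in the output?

LEFT JOIN keeps every row from `authors`; unmatched rows get NULL for `papers`'s columns.
Matching on a.auth_id = p.auth_id AND a.batch = p.batch. A NULL in a compared column never satisfies the condition.
Matched pairs: 4; unmatched a rows kept: 4.
Total: 4 matched + 4 padded = 8 rows.

8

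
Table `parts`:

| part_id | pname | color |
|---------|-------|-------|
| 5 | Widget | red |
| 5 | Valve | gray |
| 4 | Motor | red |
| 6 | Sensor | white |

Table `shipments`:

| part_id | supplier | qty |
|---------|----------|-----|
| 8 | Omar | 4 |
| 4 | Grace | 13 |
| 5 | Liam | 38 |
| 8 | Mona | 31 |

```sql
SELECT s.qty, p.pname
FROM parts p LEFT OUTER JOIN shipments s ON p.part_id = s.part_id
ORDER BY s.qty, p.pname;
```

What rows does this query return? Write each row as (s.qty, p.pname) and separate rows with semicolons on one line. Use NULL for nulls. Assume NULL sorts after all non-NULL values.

(13, Motor); (38, Valve); (38, Widget); (NULL, Sensor)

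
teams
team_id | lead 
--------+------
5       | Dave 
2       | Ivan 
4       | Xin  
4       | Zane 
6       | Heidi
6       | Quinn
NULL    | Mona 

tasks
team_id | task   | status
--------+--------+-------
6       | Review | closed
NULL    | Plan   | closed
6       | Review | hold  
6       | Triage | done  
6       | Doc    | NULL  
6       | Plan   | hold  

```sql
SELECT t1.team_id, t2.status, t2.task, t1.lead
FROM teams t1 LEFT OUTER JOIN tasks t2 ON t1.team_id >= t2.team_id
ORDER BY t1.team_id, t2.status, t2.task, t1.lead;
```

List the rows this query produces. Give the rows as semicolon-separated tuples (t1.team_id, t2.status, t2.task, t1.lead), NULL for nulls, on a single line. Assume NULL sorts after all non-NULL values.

LEFT JOIN keeps every row from `teams`; unmatched rows get NULL for `tasks`'s columns.
Matching on t1.team_id >= t2.team_id. A NULL in a compared column never satisfies the condition.
Matched pairs: 10; unmatched t1 rows kept: 5.

(2, NULL, NULL, Ivan); (4, NULL, NULL, Xin); (4, NULL, NULL, Zane); (5, NULL, NULL, Dave); (6, closed, Review, Heidi); (6, closed, Review, Quinn); (6, done, Triage, Heidi); (6, done, Triage, Quinn); (6, hold, Plan, Heidi); (6, hold, Plan, Quinn); (6, hold, Review, Heidi); (6, hold, Review, Quinn); (6, NULL, Doc, Heidi); (6, NULL, Doc, Quinn); (NULL, NULL, NULL, Mona)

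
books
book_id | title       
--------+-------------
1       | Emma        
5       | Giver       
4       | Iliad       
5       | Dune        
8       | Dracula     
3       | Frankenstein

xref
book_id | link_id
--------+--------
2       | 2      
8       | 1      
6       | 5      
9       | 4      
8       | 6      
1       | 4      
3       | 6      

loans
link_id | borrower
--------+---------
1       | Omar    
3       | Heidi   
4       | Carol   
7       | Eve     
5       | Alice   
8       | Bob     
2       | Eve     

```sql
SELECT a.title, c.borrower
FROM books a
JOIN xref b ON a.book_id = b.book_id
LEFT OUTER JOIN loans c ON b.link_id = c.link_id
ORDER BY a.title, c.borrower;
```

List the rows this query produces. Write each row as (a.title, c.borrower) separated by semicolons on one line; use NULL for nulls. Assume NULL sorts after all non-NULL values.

Evaluate left to right. First `books a INNER JOIN xref b` on book_id: 4 row(s).
Then LEFT JOIN `loans c` on link_id: each of those 4 rows is kept; rows whose b.link_id has no match in c get NULL for c's columns.

(Dracula, Omar); (Dracula, NULL); (Emma, Carol); (Frankenstein, NULL)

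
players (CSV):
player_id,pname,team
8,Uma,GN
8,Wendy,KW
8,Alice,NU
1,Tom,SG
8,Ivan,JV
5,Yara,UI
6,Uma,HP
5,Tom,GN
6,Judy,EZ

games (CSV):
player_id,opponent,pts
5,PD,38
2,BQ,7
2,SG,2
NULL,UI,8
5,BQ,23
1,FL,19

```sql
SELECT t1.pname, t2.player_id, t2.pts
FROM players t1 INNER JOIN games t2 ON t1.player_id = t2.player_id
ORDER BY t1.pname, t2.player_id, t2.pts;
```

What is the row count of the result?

5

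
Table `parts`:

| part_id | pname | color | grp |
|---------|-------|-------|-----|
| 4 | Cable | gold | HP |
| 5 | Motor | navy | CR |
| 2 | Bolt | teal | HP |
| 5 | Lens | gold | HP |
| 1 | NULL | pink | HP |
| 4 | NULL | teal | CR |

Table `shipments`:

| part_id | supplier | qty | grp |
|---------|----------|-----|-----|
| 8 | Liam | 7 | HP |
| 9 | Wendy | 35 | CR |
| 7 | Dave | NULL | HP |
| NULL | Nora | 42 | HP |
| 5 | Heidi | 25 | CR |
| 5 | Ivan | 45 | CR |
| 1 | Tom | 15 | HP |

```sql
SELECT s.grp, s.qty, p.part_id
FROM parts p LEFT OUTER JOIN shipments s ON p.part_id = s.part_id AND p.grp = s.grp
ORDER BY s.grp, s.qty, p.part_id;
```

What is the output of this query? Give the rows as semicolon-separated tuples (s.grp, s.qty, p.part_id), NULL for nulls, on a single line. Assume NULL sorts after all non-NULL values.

(CR, 25, 5); (CR, 45, 5); (HP, 15, 1); (NULL, NULL, 2); (NULL, NULL, 4); (NULL, NULL, 4); (NULL, NULL, 5)

LEFT JOIN keeps every row from `parts`; unmatched rows get NULL for `shipments`'s columns.
Matching on p.part_id = s.part_id AND p.grp = s.grp. A NULL in a compared column never satisfies the condition.
- part_id=4, grp=HP: no s row matches, row kept with s columns NULL.
- part_id=5, grp=CR: 2 matching s row(s), so 2 row(s) emitted.
- part_id=2, grp=HP: no s row matches, row kept with s columns NULL.
- part_id=5, grp=HP: no s row matches, row kept with s columns NULL.
- part_id=1, grp=HP: 1 matching s row(s), so 1 row(s) emitted.
- part_id=4, grp=CR: no s row matches, row kept with s columns NULL.
After projecting and ordering:
s.grp | s.qty | p.part_id
CR | 25 | 5
CR | 45 | 5
HP | 15 | 1
NULL | NULL | 2
NULL | NULL | 4
NULL | NULL | 4
NULL | NULL | 5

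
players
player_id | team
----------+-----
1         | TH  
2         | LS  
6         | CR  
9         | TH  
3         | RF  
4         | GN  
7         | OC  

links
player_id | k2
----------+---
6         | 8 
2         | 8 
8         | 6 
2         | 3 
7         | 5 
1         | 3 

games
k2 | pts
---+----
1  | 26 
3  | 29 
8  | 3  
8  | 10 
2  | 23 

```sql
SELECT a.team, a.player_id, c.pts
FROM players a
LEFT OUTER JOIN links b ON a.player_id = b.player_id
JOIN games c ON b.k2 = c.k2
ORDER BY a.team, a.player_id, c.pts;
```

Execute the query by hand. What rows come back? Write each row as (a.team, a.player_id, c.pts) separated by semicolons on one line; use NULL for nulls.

(CR, 6, 3); (CR, 6, 10); (LS, 2, 3); (LS, 2, 10); (LS, 2, 29); (TH, 1, 29)

Evaluate left to right. First `players a LEFT JOIN links b` on player_id: 8 row(s).
Then INNER JOIN `games c` on k2: keep only rows whose b.k2 appears in c.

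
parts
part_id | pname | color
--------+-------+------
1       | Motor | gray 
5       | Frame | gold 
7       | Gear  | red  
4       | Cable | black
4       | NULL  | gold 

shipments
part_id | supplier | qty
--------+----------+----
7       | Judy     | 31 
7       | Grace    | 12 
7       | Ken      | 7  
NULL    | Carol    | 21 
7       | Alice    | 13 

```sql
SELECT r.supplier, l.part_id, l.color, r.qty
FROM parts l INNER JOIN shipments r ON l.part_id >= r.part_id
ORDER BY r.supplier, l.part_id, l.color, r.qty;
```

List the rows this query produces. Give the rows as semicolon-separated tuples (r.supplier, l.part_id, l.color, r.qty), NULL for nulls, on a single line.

INNER JOIN keeps only pairs where the ON condition holds.
Matching on l.part_id >= r.part_id. A NULL in a compared column never satisfies the condition.
- part_id=1: no matching r row, dropped.
- part_id=5: no matching r row, dropped.
- part_id=7: 4 matching r row(s), so 4 row(s) emitted.
- part_id=4: no matching r row, dropped.
- part_id=4: no matching r row, dropped.
After projecting and ordering:
r.supplier | l.part_id | l.color | r.qty
Alice | 7 | red | 13
Grace | 7 | red | 12
Judy | 7 | red | 31
Ken | 7 | red | 7

(Alice, 7, red, 13); (Grace, 7, red, 12); (Judy, 7, red, 31); (Ken, 7, red, 7)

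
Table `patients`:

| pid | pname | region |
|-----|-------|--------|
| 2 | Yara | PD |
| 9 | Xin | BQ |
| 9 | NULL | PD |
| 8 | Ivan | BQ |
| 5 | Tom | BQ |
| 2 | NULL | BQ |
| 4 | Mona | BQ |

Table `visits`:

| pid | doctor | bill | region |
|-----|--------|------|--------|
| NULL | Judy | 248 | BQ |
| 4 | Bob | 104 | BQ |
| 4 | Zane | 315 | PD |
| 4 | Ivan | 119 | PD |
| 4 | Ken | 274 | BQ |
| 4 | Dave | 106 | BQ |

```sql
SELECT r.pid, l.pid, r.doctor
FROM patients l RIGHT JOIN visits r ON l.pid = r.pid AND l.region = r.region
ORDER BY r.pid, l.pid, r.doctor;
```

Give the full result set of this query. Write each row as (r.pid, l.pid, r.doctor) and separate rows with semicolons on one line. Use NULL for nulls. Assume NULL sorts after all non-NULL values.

(4, 4, Bob); (4, 4, Dave); (4, 4, Ken); (4, NULL, Ivan); (4, NULL, Zane); (NULL, NULL, Judy)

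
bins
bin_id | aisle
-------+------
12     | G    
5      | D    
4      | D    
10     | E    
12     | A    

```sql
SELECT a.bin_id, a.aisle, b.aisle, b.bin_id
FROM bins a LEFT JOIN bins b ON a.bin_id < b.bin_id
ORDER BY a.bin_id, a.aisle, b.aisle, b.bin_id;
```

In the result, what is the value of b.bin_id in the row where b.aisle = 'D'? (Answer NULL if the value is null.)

5

LEFT JOIN keeps every row from `bins a`; unmatched rows get NULL for `bins b`'s columns.
Matching on a.bin_id < b.bin_id.
Matched pairs: 9; unmatched a rows kept: 2.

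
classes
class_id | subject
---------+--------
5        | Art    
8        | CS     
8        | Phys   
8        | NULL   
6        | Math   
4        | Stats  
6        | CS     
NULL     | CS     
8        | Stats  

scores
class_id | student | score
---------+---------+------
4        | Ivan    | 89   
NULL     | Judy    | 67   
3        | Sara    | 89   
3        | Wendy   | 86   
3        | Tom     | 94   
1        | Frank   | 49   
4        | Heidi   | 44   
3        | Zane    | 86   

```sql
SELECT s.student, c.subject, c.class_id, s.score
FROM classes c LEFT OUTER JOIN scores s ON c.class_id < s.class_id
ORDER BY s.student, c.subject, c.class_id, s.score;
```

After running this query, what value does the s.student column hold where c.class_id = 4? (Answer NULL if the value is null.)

NULL

LEFT JOIN keeps every row from `classes`; unmatched rows get NULL for `scores`'s columns.
Matching on c.class_id < s.class_id. A NULL in a compared column never satisfies the condition.
Matched pairs: 0; unmatched c rows kept: 9.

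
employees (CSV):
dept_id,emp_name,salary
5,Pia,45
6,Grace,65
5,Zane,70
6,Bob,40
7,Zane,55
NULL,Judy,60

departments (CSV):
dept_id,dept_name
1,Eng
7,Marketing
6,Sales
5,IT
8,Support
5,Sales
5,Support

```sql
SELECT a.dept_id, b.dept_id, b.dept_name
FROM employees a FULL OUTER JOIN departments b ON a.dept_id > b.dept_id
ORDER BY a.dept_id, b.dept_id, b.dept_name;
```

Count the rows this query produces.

18

FULL OUTER JOIN keeps every row from both sides; unmatched rows get NULL for the other side's columns.
Matching on a.dept_id > b.dept_id. A NULL in a compared column never satisfies the condition.
- a (dept_id=5) pairs with 1 row(s) of b.
- a (dept_id=6) pairs with 4 row(s) of b.
- a (dept_id=5) pairs with 1 row(s) of b.
- a (dept_id=6) pairs with 4 row(s) of b.
- a (dept_id=7) pairs with 5 row(s) of b.
- a (dept_id=NULL) has no partner → padded with NULL.
- 2 row(s) from b found no a partner → padded with NULL.
Total: 15 matched + 3 padded = 18 rows.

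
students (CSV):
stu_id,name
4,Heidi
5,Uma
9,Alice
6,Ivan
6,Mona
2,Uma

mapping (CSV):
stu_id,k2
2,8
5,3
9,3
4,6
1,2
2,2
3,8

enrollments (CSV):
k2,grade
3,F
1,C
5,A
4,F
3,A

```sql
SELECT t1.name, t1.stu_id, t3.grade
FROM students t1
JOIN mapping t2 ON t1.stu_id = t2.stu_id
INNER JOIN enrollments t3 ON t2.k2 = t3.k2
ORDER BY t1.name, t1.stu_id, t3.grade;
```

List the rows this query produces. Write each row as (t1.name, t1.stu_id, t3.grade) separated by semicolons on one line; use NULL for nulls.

Step 1 — t1 INNER JOIN t2 on stu_id → 5 row(s).
Then INNER JOIN `enrollments t3` on k2: keep only rows whose t2.k2 appears in t3.

(Alice, 9, A); (Alice, 9, F); (Uma, 5, A); (Uma, 5, F)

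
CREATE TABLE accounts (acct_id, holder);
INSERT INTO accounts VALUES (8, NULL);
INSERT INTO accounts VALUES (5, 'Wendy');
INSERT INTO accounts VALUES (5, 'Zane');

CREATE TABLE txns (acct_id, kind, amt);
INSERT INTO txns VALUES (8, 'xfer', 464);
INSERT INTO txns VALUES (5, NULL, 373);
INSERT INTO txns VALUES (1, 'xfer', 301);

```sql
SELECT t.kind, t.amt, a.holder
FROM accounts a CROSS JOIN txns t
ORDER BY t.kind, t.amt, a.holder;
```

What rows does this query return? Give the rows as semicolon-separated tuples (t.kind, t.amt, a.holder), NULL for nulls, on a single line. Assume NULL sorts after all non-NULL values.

(xfer, 301, Wendy); (xfer, 301, Zane); (xfer, 301, NULL); (xfer, 464, Wendy); (xfer, 464, Zane); (xfer, 464, NULL); (NULL, 373, Wendy); (NULL, 373, Zane); (NULL, 373, NULL)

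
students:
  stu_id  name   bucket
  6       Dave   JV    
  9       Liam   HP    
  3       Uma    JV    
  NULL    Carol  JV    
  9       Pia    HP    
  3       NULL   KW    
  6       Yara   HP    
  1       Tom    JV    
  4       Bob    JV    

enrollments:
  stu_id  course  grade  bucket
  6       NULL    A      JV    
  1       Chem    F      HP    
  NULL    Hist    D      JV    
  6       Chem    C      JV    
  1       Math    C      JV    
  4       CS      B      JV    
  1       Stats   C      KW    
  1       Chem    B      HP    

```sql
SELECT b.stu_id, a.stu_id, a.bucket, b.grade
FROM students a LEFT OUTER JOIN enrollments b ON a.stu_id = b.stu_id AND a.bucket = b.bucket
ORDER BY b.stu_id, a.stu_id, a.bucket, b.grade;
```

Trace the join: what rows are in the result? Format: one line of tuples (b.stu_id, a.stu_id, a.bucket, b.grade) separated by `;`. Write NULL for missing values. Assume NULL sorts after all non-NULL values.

(1, 1, JV, C); (4, 4, JV, B); (6, 6, JV, A); (6, 6, JV, C); (NULL, 3, JV, NULL); (NULL, 3, KW, NULL); (NULL, 6, HP, NULL); (NULL, 9, HP, NULL); (NULL, 9, HP, NULL); (NULL, NULL, JV, NULL)

LEFT JOIN keeps every row from `students`; unmatched rows get NULL for `enrollments`'s columns.
Matching on a.stu_id = b.stu_id AND a.bucket = b.bucket. A NULL in a compared column never satisfies the condition.
- a row (stu_id=6, bucket=JV): matches 2 b row(s) → 2 output row(s).
- a row (stu_id=9, bucket=HP): no match → kept, b columns NULL.
- a row (stu_id=3, bucket=JV): no match → kept, b columns NULL.
- a row (stu_id=NULL, bucket=JV): no match → kept, b columns NULL.
- a row (stu_id=9, bucket=HP): no match → kept, b columns NULL.
- a row (stu_id=3, bucket=KW): no match → kept, b columns NULL.
- a row (stu_id=6, bucket=HP): no match → kept, b columns NULL.
- a row (stu_id=1, bucket=JV): matches 1 b row(s) → 1 output row(s).
- a row (stu_id=4, bucket=JV): matches 1 b row(s) → 1 output row(s).
After projecting and ordering:
b.stu_id | a.stu_id | a.bucket | b.grade
1 | 1 | JV | C
4 | 4 | JV | B
6 | 6 | JV | A
6 | 6 | JV | C
NULL | 3 | JV | NULL
NULL | 3 | KW | NULL
NULL | 6 | HP | NULL
NULL | 9 | HP | NULL
NULL | 9 | HP | NULL
NULL | NULL | JV | NULL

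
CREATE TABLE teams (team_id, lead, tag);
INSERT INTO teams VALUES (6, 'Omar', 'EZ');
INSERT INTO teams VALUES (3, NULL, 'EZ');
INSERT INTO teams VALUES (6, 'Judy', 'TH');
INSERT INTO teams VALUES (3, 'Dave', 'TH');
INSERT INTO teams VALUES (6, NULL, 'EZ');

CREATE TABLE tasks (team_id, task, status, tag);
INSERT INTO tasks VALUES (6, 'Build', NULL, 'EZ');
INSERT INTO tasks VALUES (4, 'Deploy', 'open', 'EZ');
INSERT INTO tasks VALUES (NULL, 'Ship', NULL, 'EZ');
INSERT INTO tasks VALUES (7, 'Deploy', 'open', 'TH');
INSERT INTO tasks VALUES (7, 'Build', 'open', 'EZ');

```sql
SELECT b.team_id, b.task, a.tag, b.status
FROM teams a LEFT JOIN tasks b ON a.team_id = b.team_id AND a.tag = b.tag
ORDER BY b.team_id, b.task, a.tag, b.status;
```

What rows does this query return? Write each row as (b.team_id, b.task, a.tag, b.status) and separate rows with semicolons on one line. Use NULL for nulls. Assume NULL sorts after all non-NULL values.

(6, Build, EZ, NULL); (6, Build, EZ, NULL); (NULL, NULL, EZ, NULL); (NULL, NULL, TH, NULL); (NULL, NULL, TH, NULL)

LEFT JOIN keeps every row from `teams`; unmatched rows get NULL for `tasks`'s columns.
Matching on a.team_id = b.team_id AND a.tag = b.tag. A NULL in a compared column never satisfies the condition.
- a row (team_id=6, tag=EZ): matches 1 b row(s) → 1 output row(s).
- a row (team_id=3, tag=EZ): no match → kept, b columns NULL.
- a row (team_id=6, tag=TH): no match → kept, b columns NULL.
- a row (team_id=3, tag=TH): no match → kept, b columns NULL.
- a row (team_id=6, tag=EZ): matches 1 b row(s) → 1 output row(s).
After projecting and ordering:
b.team_id | b.task | a.tag | b.status
6 | Build | EZ | NULL
6 | Build | EZ | NULL
NULL | NULL | EZ | NULL
NULL | NULL | TH | NULL
NULL | NULL | TH | NULL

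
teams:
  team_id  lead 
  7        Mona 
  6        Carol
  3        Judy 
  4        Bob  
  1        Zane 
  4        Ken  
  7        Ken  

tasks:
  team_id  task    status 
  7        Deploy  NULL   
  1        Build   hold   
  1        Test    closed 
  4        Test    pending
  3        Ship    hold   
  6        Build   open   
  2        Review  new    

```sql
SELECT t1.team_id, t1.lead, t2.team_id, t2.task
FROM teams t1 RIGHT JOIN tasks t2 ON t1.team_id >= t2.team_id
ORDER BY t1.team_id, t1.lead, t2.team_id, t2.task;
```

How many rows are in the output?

RIGHT JOIN keeps every row from `tasks`; unmatched rows get NULL for `teams`'s columns.
Matching on t1.team_id >= t2.team_id.
- t1 row (team_id=7): matches 7 t2 row(s) → 7 output row(s).
- t1 row (team_id=6): matches 6 t2 row(s) → 6 output row(s).
- t1 row (team_id=3): matches 4 t2 row(s) → 4 output row(s).
- t1 row (team_id=4): matches 5 t2 row(s) → 5 output row(s).
- t1 row (team_id=1): matches 2 t2 row(s) → 2 output row(s).
- t1 row (team_id=4): matches 5 t2 row(s) → 5 output row(s).
- t1 row (team_id=7): matches 7 t2 row(s) → 7 output row(s).
- every t2 row matched at least one t1 row.
Total: 36 rows.

36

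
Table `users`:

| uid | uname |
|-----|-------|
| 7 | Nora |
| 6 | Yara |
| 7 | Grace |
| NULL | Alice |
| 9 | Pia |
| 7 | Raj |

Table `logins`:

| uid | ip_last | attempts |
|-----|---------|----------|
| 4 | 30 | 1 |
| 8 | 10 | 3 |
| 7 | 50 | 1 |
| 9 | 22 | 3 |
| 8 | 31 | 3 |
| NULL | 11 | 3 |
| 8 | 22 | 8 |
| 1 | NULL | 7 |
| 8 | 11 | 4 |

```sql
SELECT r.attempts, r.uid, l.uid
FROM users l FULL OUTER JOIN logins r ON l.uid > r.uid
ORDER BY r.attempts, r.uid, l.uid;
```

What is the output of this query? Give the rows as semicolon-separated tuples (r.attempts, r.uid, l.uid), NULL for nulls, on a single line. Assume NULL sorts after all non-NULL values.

(1, 4, 6); (1, 4, 7); (1, 4, 7); (1, 4, 7); (1, 4, 9); (1, 7, 9); (3, 8, 9); (3, 8, 9); (3, 9, NULL); (3, NULL, NULL); (4, 8, 9); (7, 1, 6); (7, 1, 7); (7, 1, 7); (7, 1, 7); (7, 1, 9); (8, 8, 9); (NULL, NULL, NULL)

FULL OUTER JOIN keeps every row from both sides; unmatched rows get NULL for the other side's columns.
Matching on l.uid > r.uid. A NULL in a compared column never satisfies the condition.
Matched pairs: 15; unmatched l rows kept: 1; unmatched r rows kept: 2.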